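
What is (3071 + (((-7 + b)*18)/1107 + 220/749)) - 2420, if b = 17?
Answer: 60016717/92127 ≈ 651.46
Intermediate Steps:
(3071 + (((-7 + b)*18)/1107 + 220/749)) - 2420 = (3071 + (((-7 + 17)*18)/1107 + 220/749)) - 2420 = (3071 + ((10*18)*(1/1107) + 220*(1/749))) - 2420 = (3071 + (180*(1/1107) + 220/749)) - 2420 = (3071 + (20/123 + 220/749)) - 2420 = (3071 + 42040/92127) - 2420 = 282964057/92127 - 2420 = 60016717/92127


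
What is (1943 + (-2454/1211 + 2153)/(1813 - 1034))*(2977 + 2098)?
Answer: 1330788827100/134767 ≈ 9.8747e+6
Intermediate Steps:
(1943 + (-2454/1211 + 2153)/(1813 - 1034))*(2977 + 2098) = (1943 + (-2454*1/1211 + 2153)/779)*5075 = (1943 + (-2454/1211 + 2153)*(1/779))*5075 = (1943 + (2604829/1211)*(1/779))*5075 = (1943 + 2604829/943369)*5075 = (1835570796/943369)*5075 = 1330788827100/134767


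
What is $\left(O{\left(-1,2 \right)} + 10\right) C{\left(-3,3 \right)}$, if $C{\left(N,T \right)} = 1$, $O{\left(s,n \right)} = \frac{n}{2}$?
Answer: $11$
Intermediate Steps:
$O{\left(s,n \right)} = \frac{n}{2}$ ($O{\left(s,n \right)} = n \frac{1}{2} = \frac{n}{2}$)
$\left(O{\left(-1,2 \right)} + 10\right) C{\left(-3,3 \right)} = \left(\frac{1}{2} \cdot 2 + 10\right) 1 = \left(1 + 10\right) 1 = 11 \cdot 1 = 11$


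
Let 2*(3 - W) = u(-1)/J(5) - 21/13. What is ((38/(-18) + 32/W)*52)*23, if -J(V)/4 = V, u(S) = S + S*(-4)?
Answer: 44411068/6057 ≈ 7332.2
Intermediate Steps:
u(S) = -3*S (u(S) = S - 4*S = -3*S)
J(V) = -4*V
W = 2019/520 (W = 3 - ((-3*(-1))/((-4*5)) - 21/13)/2 = 3 - (3/(-20) - 21*1/13)/2 = 3 - (3*(-1/20) - 21/13)/2 = 3 - (-3/20 - 21/13)/2 = 3 - ½*(-459/260) = 3 + 459/520 = 2019/520 ≈ 3.8827)
((38/(-18) + 32/W)*52)*23 = ((38/(-18) + 32/(2019/520))*52)*23 = ((38*(-1/18) + 32*(520/2019))*52)*23 = ((-19/9 + 16640/2019)*52)*23 = ((37133/6057)*52)*23 = (1930916/6057)*23 = 44411068/6057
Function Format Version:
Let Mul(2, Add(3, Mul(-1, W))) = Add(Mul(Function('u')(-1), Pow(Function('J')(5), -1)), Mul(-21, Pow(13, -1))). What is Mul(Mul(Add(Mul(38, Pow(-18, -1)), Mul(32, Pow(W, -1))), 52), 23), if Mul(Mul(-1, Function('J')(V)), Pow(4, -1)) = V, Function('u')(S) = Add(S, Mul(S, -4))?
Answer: Rational(44411068, 6057) ≈ 7332.2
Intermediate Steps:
Function('u')(S) = Mul(-3, S) (Function('u')(S) = Add(S, Mul(-4, S)) = Mul(-3, S))
Function('J')(V) = Mul(-4, V)
W = Rational(2019, 520) (W = Add(3, Mul(Rational(-1, 2), Add(Mul(Mul(-3, -1), Pow(Mul(-4, 5), -1)), Mul(-21, Pow(13, -1))))) = Add(3, Mul(Rational(-1, 2), Add(Mul(3, Pow(-20, -1)), Mul(-21, Rational(1, 13))))) = Add(3, Mul(Rational(-1, 2), Add(Mul(3, Rational(-1, 20)), Rational(-21, 13)))) = Add(3, Mul(Rational(-1, 2), Add(Rational(-3, 20), Rational(-21, 13)))) = Add(3, Mul(Rational(-1, 2), Rational(-459, 260))) = Add(3, Rational(459, 520)) = Rational(2019, 520) ≈ 3.8827)
Mul(Mul(Add(Mul(38, Pow(-18, -1)), Mul(32, Pow(W, -1))), 52), 23) = Mul(Mul(Add(Mul(38, Pow(-18, -1)), Mul(32, Pow(Rational(2019, 520), -1))), 52), 23) = Mul(Mul(Add(Mul(38, Rational(-1, 18)), Mul(32, Rational(520, 2019))), 52), 23) = Mul(Mul(Add(Rational(-19, 9), Rational(16640, 2019)), 52), 23) = Mul(Mul(Rational(37133, 6057), 52), 23) = Mul(Rational(1930916, 6057), 23) = Rational(44411068, 6057)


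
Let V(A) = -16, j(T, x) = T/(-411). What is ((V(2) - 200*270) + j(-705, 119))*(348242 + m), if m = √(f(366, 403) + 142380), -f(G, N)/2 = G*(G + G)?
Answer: -2576975825594/137 - 44399742*I*√10929/137 ≈ -1.881e+10 - 3.3881e+7*I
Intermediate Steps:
f(G, N) = -4*G² (f(G, N) = -2*G*(G + G) = -2*G*2*G = -4*G²)
j(T, x) = -T/411 (j(T, x) = T*(-1/411) = -T/411)
m = 6*I*√10929 (m = √(-4*366² + 142380) = √(-4*133956 + 142380) = √(-535824 + 142380) = √(-393444) = 6*I*√10929 ≈ 627.25*I)
((V(2) - 200*270) + j(-705, 119))*(348242 + m) = ((-16 - 200*270) - 1/411*(-705))*(348242 + 6*I*√10929) = ((-16 - 54000) + 235/137)*(348242 + 6*I*√10929) = (-54016 + 235/137)*(348242 + 6*I*√10929) = -7399957*(348242 + 6*I*√10929)/137 = -2576975825594/137 - 44399742*I*√10929/137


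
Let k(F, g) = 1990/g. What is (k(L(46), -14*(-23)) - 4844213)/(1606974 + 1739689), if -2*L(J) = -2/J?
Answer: -779917298/538812743 ≈ -1.4475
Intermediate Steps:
L(J) = 1/J (L(J) = -(-1)/J = 1/J)
(k(L(46), -14*(-23)) - 4844213)/(1606974 + 1739689) = (1990/((-14*(-23))) - 4844213)/(1606974 + 1739689) = (1990/322 - 4844213)/3346663 = (1990*(1/322) - 4844213)*(1/3346663) = (995/161 - 4844213)*(1/3346663) = -779917298/161*1/3346663 = -779917298/538812743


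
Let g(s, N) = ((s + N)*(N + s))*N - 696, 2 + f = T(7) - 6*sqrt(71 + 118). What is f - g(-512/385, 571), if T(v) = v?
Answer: -27466468320134/148225 - 18*sqrt(21) ≈ -1.8530e+8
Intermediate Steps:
f = 5 - 18*sqrt(21) (f = -2 + (7 - 6*sqrt(71 + 118)) = -2 + (7 - 18*sqrt(21)) = 5 - 18*sqrt(21) ≈ -77.486)
g(s, N) = -696 + N*(N + s)**2 (g(s, N) = ((N + s)*(N + s))*N - 696 = (N + s)**2*N - 696 = N*(N + s)**2 - 696 = -696 + N*(N + s)**2)
f - g(-512/385, 571) = (5 - 18*sqrt(21)) - (-696 + 571*(571 - 512/385)**2) = (5 - 18*sqrt(21)) - (-696 + 571*(219323/385)**2) = (5 - 18*sqrt(21)) - (-696 + 571*(48102578329/148225)) = (5 - 18*sqrt(21)) - (-696 + 27466572225859/148225) = (5 - 18*sqrt(21)) - 1*27466469061259/148225 = (5 - 18*sqrt(21)) - 27466469061259/148225 = -27466468320134/148225 - 18*sqrt(21)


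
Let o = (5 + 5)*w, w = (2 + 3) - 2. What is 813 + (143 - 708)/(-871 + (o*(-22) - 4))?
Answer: 249704/307 ≈ 813.37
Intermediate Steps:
w = 3 (w = 5 - 2 = 3)
o = 30 (o = (5 + 5)*3 = 10*3 = 30)
813 + (143 - 708)/(-871 + (o*(-22) - 4)) = 813 + (143 - 708)/(-871 + (30*(-22) - 4)) = 813 - 565/(-871 + (-660 - 4)) = 813 - 565/(-871 - 664) = 813 - 565/(-1535) = 813 - 565*(-1/1535) = 813 + 113/307 = 249704/307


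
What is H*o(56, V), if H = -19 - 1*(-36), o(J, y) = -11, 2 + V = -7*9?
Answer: -187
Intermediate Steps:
V = -65 (V = -2 - 7*9 = -2 - 63 = -65)
H = 17 (H = -19 + 36 = 17)
H*o(56, V) = 17*(-11) = -187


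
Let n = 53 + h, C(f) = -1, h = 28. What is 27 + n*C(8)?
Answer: -54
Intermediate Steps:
n = 81 (n = 53 + 28 = 81)
27 + n*C(8) = 27 + 81*(-1) = 27 - 81 = -54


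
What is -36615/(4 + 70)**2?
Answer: -36615/5476 ≈ -6.6864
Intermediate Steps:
-36615/(4 + 70)**2 = -36615/(74**2) = -36615/5476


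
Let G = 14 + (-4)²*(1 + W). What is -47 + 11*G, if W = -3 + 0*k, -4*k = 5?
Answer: -245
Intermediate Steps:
k = -5/4 (k = -¼*5 = -5/4 ≈ -1.2500)
W = -3 (W = -3 + 0*(-5/4) = -3 + 0 = -3)
G = -18 (G = 14 + (-4)²*(1 - 3) = 14 + 16*(-2) = 14 - 32 = -18)
-47 + 11*G = -47 + 11*(-18) = -47 - 198 = -245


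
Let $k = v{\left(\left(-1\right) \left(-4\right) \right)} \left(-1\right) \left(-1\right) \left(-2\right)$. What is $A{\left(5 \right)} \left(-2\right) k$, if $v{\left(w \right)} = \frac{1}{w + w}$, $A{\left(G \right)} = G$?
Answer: $\frac{5}{2} \approx 2.5$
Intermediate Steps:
$v{\left(w \right)} = \frac{1}{2 w}$
$k = - \frac{1}{4}$ ($k = \frac{1}{2 \left(\left(-1\right) \left(-4\right)\right)} \left(-1\right) \left(-1\right) \left(-2\right) = \frac{1}{2 \cdot 4} \cdot 1 \left(-2\right) = \frac{1}{2} \cdot \frac{1}{4} \left(-2\right) = \frac{1}{8} \left(-2\right) = - \frac{1}{4} \approx -0.25$)
$A{\left(5 \right)} \left(-2\right) k = 5 \left(-2\right) \left(- \frac{1}{4}\right) = \left(-10\right) \left(- \frac{1}{4}\right) = \frac{5}{2}$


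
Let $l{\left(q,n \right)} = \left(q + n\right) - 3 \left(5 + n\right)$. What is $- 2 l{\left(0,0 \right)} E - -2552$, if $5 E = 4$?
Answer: $2576$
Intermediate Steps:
$E = \frac{4}{5}$ ($E = \frac{1}{5} \cdot 4 = \frac{4}{5} \approx 0.8$)
$l{\left(q,n \right)} = -15 + q - 2 n$ ($l{\left(q,n \right)} = \left(n + q\right) - \left(15 + 3 n\right) = -15 + q - 2 n$)
$- 2 l{\left(0,0 \right)} E - -2552 = - 2 \left(-15 + 0 - 0\right) \frac{4}{5} - -2552 = - 2 \left(-15 + 0 + 0\right) \frac{4}{5} + 2552 = \left(-2\right) \left(-15\right) \frac{4}{5} + 2552 = 30 \cdot \frac{4}{5} + 2552 = 24 + 2552 = 2576$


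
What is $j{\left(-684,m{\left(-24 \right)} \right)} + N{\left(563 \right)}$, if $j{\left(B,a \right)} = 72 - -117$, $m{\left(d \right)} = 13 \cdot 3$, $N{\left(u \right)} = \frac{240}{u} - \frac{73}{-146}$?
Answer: $\frac{213857}{1126} \approx 189.93$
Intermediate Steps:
$N{\left(u \right)} = \frac{1}{2} + \frac{240}{u}$ ($N{\left(u \right)} = \frac{240}{u} - - \frac{1}{2} = \frac{240}{u} + \frac{1}{2} = \frac{1}{2} + \frac{240}{u}$)
$m{\left(d \right)} = 39$
$j{\left(B,a \right)} = 189$ ($j{\left(B,a \right)} = 72 + 117 = 189$)
$j{\left(-684,m{\left(-24 \right)} \right)} + N{\left(563 \right)} = 189 + \frac{480 + 563}{2 \cdot 563} = 189 + \frac{1}{2} \cdot \frac{1}{563} \cdot 1043 = 189 + \frac{1043}{1126} = \frac{213857}{1126}$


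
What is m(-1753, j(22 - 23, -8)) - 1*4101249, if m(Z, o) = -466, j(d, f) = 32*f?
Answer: -4101715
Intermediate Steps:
m(-1753, j(22 - 23, -8)) - 1*4101249 = -466 - 1*4101249 = -466 - 4101249 = -4101715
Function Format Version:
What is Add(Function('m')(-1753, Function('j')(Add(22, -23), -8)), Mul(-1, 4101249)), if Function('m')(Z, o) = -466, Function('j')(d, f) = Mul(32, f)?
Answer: -4101715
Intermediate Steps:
Add(Function('m')(-1753, Function('j')(Add(22, -23), -8)), Mul(-1, 4101249)) = Add(-466, Mul(-1, 4101249)) = Add(-466, -4101249) = -4101715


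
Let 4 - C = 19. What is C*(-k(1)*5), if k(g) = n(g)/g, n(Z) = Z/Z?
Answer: 75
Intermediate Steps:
C = -15 (C = 4 - 1*19 = 4 - 19 = -15)
n(Z) = 1
k(g) = 1/g
C*(-k(1)*5) = -15*(-1/1)*5 = -15*(-1*1)*5 = -(-15)*5 = -15*(-5) = 75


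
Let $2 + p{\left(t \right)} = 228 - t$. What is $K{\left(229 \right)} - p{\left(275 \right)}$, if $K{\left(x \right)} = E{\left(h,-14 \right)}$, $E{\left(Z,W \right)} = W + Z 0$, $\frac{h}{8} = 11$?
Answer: $35$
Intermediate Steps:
$p{\left(t \right)} = 226 - t$ ($p{\left(t \right)} = -2 - \left(-228 + t\right) = 226 - t$)
$h = 88$ ($h = 8 \cdot 11 = 88$)
$E{\left(Z,W \right)} = W$ ($E{\left(Z,W \right)} = W + 0 = W$)
$K{\left(x \right)} = -14$
$K{\left(229 \right)} - p{\left(275 \right)} = -14 - \left(226 - 275\right) = -14 - -49 = -14 + 49 = 35$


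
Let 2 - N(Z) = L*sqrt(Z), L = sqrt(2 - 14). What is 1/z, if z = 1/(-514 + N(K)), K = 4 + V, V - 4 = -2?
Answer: -512 - 6*I*sqrt(2) ≈ -512.0 - 8.4853*I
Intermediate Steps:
V = 2 (V = 4 - 2 = 2)
K = 6 (K = 4 + 2 = 6)
L = 2*I*sqrt(3) (L = sqrt(-12) = 2*I*sqrt(3) ≈ 3.4641*I)
N(Z) = 2 - 2*I*sqrt(3)*sqrt(Z)
z = 1/(-512 - 6*I*sqrt(2)) (z = 1/(-514 + (2 - 2*I*sqrt(3)*sqrt(6))) = 1/(-514 + (2 - 6*I*sqrt(2))) = 1/(-512 - 6*I*sqrt(2)) ≈ -0.0019526 + 3.236e-5*I)
1/z = 1/(I/(2*(-256*I + 3*sqrt(2)))) = -2*I*(-256*I + 3*sqrt(2))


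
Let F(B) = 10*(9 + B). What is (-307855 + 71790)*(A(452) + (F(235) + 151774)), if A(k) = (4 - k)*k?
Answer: 11397690330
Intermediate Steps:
A(k) = k*(4 - k)
F(B) = 90 + 10*B
(-307855 + 71790)*(A(452) + (F(235) + 151774)) = (-307855 + 71790)*(452*(4 - 1*452) + ((90 + 10*235) + 151774)) = -236065*(452*(4 - 452) + ((90 + 2350) + 151774)) = -236065*(452*(-448) + (2440 + 151774)) = -236065*(-202496 + 154214) = -236065*(-48282) = 11397690330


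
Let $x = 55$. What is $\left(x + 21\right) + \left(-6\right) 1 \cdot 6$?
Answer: $40$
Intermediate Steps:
$\left(x + 21\right) + \left(-6\right) 1 \cdot 6 = \left(55 + 21\right) + \left(-6\right) 1 \cdot 6 = 76 - 36 = 40$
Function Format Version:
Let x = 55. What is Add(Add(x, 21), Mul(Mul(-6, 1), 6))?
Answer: 40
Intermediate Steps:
Add(Add(x, 21), Mul(Mul(-6, 1), 6)) = Add(Add(55, 21), Mul(Mul(-6, 1), 6)) = Add(76, Mul(-6, 6)) = Add(76, -36) = 40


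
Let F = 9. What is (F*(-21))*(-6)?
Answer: 1134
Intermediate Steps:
(F*(-21))*(-6) = (9*(-21))*(-6) = -189*(-6) = 1134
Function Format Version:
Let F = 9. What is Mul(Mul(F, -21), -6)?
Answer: 1134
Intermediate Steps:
Mul(Mul(F, -21), -6) = Mul(Mul(9, -21), -6) = Mul(-189, -6) = 1134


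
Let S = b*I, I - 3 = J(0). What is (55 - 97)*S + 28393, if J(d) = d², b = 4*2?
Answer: 27385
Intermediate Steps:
b = 8
I = 3 (I = 3 + 0² = 3 + 0 = 3)
S = 24 (S = 8*3 = 24)
(55 - 97)*S + 28393 = (55 - 97)*24 + 28393 = -42*24 + 28393 = -1008 + 28393 = 27385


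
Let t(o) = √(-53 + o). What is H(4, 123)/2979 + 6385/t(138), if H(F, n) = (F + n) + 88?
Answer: 215/2979 + 1277*√85/17 ≈ 692.62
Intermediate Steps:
H(F, n) = 88 + F + n
H(4, 123)/2979 + 6385/t(138) = (88 + 4 + 123)/2979 + 6385/(√(-53 + 138)) = 215*(1/2979) + 6385/(√85) = 215/2979 + 6385*(√85/85) = 215/2979 + 1277*√85/17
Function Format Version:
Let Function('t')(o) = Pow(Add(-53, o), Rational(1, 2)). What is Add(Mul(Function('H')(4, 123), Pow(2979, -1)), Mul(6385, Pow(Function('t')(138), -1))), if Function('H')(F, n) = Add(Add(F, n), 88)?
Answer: Add(Rational(215, 2979), Mul(Rational(1277, 17), Pow(85, Rational(1, 2)))) ≈ 692.62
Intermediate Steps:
Function('H')(F, n) = Add(88, F, n)
Add(Mul(Function('H')(4, 123), Pow(2979, -1)), Mul(6385, Pow(Function('t')(138), -1))) = Add(Mul(Add(88, 4, 123), Pow(2979, -1)), Mul(6385, Pow(Pow(Add(-53, 138), Rational(1, 2)), -1))) = Add(Mul(215, Rational(1, 2979)), Mul(6385, Pow(Pow(85, Rational(1, 2)), -1))) = Add(Rational(215, 2979), Mul(6385, Mul(Rational(1, 85), Pow(85, Rational(1, 2))))) = Add(Rational(215, 2979), Mul(Rational(1277, 17), Pow(85, Rational(1, 2))))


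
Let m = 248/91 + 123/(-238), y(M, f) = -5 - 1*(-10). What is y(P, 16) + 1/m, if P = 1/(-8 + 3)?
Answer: 37259/6833 ≈ 5.4528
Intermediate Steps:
P = -1/5 (P = 1/(-5) = -1/5 ≈ -0.20000)
y(M, f) = 5 (y(M, f) = -5 + 10 = 5)
m = 6833/3094 (m = 248*(1/91) + 123*(-1/238) = 248/91 - 123/238 = 6833/3094 ≈ 2.2085)
y(P, 16) + 1/m = 5 + 1/(6833/3094) = 5 + 3094/6833 = 37259/6833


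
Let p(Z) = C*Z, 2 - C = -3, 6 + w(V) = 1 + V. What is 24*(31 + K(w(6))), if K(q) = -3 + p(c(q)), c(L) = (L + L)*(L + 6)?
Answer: 2352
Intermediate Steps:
w(V) = -5 + V (w(V) = -6 + (1 + V) = -5 + V)
C = 5 (C = 2 - 1*(-3) = 2 + 3 = 5)
c(L) = 2*L*(6 + L) (c(L) = (2*L)*(6 + L) = 2*L*(6 + L))
p(Z) = 5*Z
K(q) = -3 + 10*q*(6 + q) (K(q) = -3 + 5*(2*q*(6 + q)) = -3 + 10*q*(6 + q))
24*(31 + K(w(6))) = 24*(31 + (-3 + 10*(-5 + 6)*(6 + (-5 + 6)))) = 24*(31 + (-3 + 10*1*(6 + 1))) = 24*(31 + (-3 + 10*1*7)) = 24*(31 + (-3 + 70)) = 24*(31 + 67) = 24*98 = 2352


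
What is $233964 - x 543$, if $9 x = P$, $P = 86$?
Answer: $\frac{686326}{3} \approx 2.2878 \cdot 10^{5}$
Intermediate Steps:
$x = \frac{86}{9}$ ($x = \frac{1}{9} \cdot 86 = \frac{86}{9} \approx 9.5556$)
$233964 - x 543 = 233964 - \frac{86}{9} \cdot 543 = 233964 - \frac{15566}{3} = \frac{686326}{3}$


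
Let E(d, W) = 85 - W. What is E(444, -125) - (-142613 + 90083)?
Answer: 52740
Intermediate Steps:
E(444, -125) - (-142613 + 90083) = (85 - 1*(-125)) - (-142613 + 90083) = (85 + 125) - 1*(-52530) = 210 + 52530 = 52740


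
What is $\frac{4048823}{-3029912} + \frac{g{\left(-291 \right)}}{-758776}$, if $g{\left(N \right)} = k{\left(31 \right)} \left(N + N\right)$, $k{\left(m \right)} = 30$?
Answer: $- \frac{377405932141}{287378063464} \approx -1.3133$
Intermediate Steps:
$g{\left(N \right)} = 60 N$ ($g{\left(N \right)} = 30 \left(N + N\right) = 30 \cdot 2 N = 60 N$)
$\frac{4048823}{-3029912} + \frac{g{\left(-291 \right)}}{-758776} = \frac{4048823}{-3029912} + \frac{60 \left(-291\right)}{-758776} = 4048823 \left(- \frac{1}{3029912}\right) - - \frac{4365}{189694} = - \frac{4048823}{3029912} + \frac{4365}{189694} = - \frac{377405932141}{287378063464}$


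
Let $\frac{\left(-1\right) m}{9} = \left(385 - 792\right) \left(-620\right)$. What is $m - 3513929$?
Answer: $-5784989$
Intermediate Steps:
$m = -2271060$ ($m = - 9 \left(385 - 792\right) \left(-620\right) = - 9 \left(\left(-407\right) \left(-620\right)\right) = \left(-9\right) 252340 = -2271060$)
$m - 3513929 = -2271060 - 3513929 = -5784989$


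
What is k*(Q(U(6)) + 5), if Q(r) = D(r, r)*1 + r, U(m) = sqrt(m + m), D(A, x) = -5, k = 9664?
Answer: 19328*sqrt(3) ≈ 33477.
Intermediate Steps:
U(m) = sqrt(2)*sqrt(m) (U(m) = sqrt(2*m) = sqrt(2)*sqrt(m))
Q(r) = -5 + r (Q(r) = -5*1 + r = -5 + r)
k*(Q(U(6)) + 5) = 9664*((-5 + sqrt(2)*sqrt(6)) + 5) = 9664*((-5 + 2*sqrt(3)) + 5) = 9664*(2*sqrt(3)) = 19328*sqrt(3)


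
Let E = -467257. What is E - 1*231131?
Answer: -698388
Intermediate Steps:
E - 1*231131 = -467257 - 1*231131 = -467257 - 231131 = -698388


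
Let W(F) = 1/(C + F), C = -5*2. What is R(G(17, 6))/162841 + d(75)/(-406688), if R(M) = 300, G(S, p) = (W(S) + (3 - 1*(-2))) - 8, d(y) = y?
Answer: 109793325/66225480608 ≈ 0.0016579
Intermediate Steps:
C = -10
W(F) = 1/(-10 + F)
G(S, p) = -3 + 1/(-10 + S) (G(S, p) = (1/(-10 + S) + (3 - 1*(-2))) - 8 = (1/(-10 + S) + (3 + 2)) - 8 = (1/(-10 + S) + 5) - 8 = (5 + 1/(-10 + S)) - 8 = -3 + 1/(-10 + S))
R(G(17, 6))/162841 + d(75)/(-406688) = 300/162841 + 75/(-406688) = 300*(1/162841) + 75*(-1/406688) = 300/162841 - 75/406688 = 109793325/66225480608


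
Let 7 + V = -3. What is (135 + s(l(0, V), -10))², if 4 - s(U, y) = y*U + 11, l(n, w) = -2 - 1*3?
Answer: 6084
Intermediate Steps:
V = -10 (V = -7 - 3 = -10)
l(n, w) = -5 (l(n, w) = -2 - 3 = -5)
s(U, y) = -7 - U*y (s(U, y) = 4 - (y*U + 11) = 4 - (U*y + 11) = 4 - (11 + U*y) = 4 + (-11 - U*y) = -7 - U*y)
(135 + s(l(0, V), -10))² = (135 + (-7 - 1*(-5)*(-10)))² = (135 + (-7 - 50))² = (135 - 57)² = 78² = 6084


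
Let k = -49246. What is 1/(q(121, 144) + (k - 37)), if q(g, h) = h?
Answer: -1/49139 ≈ -2.0350e-5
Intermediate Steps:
1/(q(121, 144) + (k - 37)) = 1/(144 + (-49246 - 37)) = 1/(144 - 49283) = 1/(-49139) = -1/49139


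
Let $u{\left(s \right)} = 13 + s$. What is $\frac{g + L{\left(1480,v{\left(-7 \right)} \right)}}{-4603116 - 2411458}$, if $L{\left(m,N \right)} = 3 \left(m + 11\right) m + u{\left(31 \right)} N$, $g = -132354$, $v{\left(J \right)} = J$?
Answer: $- \frac{3243689}{3507287} \approx -0.92484$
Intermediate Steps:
$L{\left(m,N \right)} = 44 N + m \left(33 + 3 m\right)$ ($L{\left(m,N \right)} = 3 \left(m + 11\right) m + \left(13 + 31\right) N = 3 \left(11 + m\right) m + 44 N = \left(33 + 3 m\right) m + 44 N = m \left(33 + 3 m\right) + 44 N = 44 N + m \left(33 + 3 m\right)$)
$\frac{g + L{\left(1480,v{\left(-7 \right)} \right)}}{-4603116 - 2411458} = \frac{-132354 + \left(3 \cdot 1480^{2} + 33 \cdot 1480 + 44 \left(-7\right)\right)}{-4603116 - 2411458} = \frac{-132354 + \left(3 \cdot 2190400 + 48840 - 308\right)}{-7014574} = \left(-132354 + \left(6571200 + 48840 - 308\right)\right) \left(- \frac{1}{7014574}\right) = \left(-132354 + 6619732\right) \left(- \frac{1}{7014574}\right) = 6487378 \left(- \frac{1}{7014574}\right) = - \frac{3243689}{3507287}$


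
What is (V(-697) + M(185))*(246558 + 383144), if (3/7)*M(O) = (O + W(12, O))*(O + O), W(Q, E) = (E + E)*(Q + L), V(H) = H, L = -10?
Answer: 1507291859618/3 ≈ 5.0243e+11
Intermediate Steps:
W(Q, E) = 2*E*(-10 + Q) (W(Q, E) = (E + E)*(Q - 10) = (2*E)*(-10 + Q) = 2*E*(-10 + Q))
M(O) = 70*O²/3 (M(O) = 7*((O + 2*O*(-10 + 12))*(O + O))/3 = 7*((O + 2*O*2)*(2*O))/3 = 7*((O + 4*O)*(2*O))/3 = 7*((5*O)*(2*O))/3 = 7*(10*O²)/3 = 70*O²/3)
(V(-697) + M(185))*(246558 + 383144) = (-697 + (70/3)*185²)*(246558 + 383144) = (-697 + (70/3)*34225)*629702 = (-697 + 2395750/3)*629702 = (2393659/3)*629702 = 1507291859618/3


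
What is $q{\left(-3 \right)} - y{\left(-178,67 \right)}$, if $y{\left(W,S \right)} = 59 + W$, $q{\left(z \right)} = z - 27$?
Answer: $89$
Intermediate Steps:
$q{\left(z \right)} = -27 + z$
$q{\left(-3 \right)} - y{\left(-178,67 \right)} = \left(-27 - 3\right) - \left(59 - 178\right) = -30 - -119 = -30 + 119 = 89$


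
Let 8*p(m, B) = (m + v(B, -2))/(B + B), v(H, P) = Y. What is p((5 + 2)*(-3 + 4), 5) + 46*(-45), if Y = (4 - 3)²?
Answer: -20699/10 ≈ -2069.9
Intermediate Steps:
Y = 1 (Y = 1² = 1)
v(H, P) = 1
p(m, B) = (1 + m)/(16*B) (p(m, B) = ((m + 1)/(B + B))/8 = ((1 + m)/((2*B)))/8 = ((1 + m)*(1/(2*B)))/8 = ((1 + m)/(2*B))/8 = (1 + m)/(16*B))
p((5 + 2)*(-3 + 4), 5) + 46*(-45) = (1/16)*(1 + (5 + 2)*(-3 + 4))/5 + 46*(-45) = (1/16)*(⅕)*(1 + 7*1) - 2070 = (1/16)*(⅕)*(1 + 7) - 2070 = (1/16)*(⅕)*8 - 2070 = ⅒ - 2070 = -20699/10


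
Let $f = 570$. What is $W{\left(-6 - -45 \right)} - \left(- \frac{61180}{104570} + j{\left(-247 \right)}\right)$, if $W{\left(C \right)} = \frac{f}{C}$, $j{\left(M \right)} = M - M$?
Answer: $\frac{2066364}{135941} \approx 15.2$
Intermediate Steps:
$j{\left(M \right)} = 0$
$W{\left(C \right)} = \frac{570}{C}$
$W{\left(-6 - -45 \right)} - \left(- \frac{61180}{104570} + j{\left(-247 \right)}\right) = \frac{570}{-6 - -45} - \left(- \frac{61180}{104570} + 0\right) = \frac{570}{-6 + 45} - \left(\left(-61180\right) \frac{1}{104570} + 0\right) = \frac{570}{39} - \left(- \frac{6118}{10457} + 0\right) = 570 \cdot \frac{1}{39} - - \frac{6118}{10457} = \frac{190}{13} + \frac{6118}{10457} = \frac{2066364}{135941}$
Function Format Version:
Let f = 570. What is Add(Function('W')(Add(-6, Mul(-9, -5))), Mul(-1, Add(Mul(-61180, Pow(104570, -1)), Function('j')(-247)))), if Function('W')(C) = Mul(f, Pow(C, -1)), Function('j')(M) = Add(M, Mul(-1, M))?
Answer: Rational(2066364, 135941) ≈ 15.200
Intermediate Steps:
Function('j')(M) = 0
Function('W')(C) = Mul(570, Pow(C, -1))
Add(Function('W')(Add(-6, Mul(-9, -5))), Mul(-1, Add(Mul(-61180, Pow(104570, -1)), Function('j')(-247)))) = Add(Mul(570, Pow(Add(-6, Mul(-9, -5)), -1)), Mul(-1, Add(Mul(-61180, Pow(104570, -1)), 0))) = Add(Mul(570, Pow(Add(-6, 45), -1)), Mul(-1, Add(Mul(-61180, Rational(1, 104570)), 0))) = Add(Mul(570, Pow(39, -1)), Mul(-1, Add(Rational(-6118, 10457), 0))) = Add(Mul(570, Rational(1, 39)), Mul(-1, Rational(-6118, 10457))) = Add(Rational(190, 13), Rational(6118, 10457)) = Rational(2066364, 135941)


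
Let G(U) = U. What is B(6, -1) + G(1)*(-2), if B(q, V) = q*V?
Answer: -8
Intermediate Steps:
B(q, V) = V*q
B(6, -1) + G(1)*(-2) = -1*6 + 1*(-2) = -6 - 2 = -8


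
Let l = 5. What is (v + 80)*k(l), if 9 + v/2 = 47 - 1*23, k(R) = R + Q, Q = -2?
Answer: 330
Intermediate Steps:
k(R) = -2 + R (k(R) = R - 2 = -2 + R)
v = 30 (v = -18 + 2*(47 - 1*23) = -18 + 2*(47 - 23) = -18 + 2*24 = -18 + 48 = 30)
(v + 80)*k(l) = (30 + 80)*(-2 + 5) = 110*3 = 330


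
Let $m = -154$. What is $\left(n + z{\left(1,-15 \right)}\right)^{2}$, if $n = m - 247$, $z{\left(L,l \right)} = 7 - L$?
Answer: $156025$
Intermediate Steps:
$n = -401$ ($n = -154 - 247 = -401$)
$\left(n + z{\left(1,-15 \right)}\right)^{2} = \left(-401 + \left(7 - 1\right)\right)^{2} = \left(-401 + 6\right)^{2} = \left(-395\right)^{2} = 156025$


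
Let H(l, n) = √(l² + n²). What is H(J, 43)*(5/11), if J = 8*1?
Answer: 5*√1913/11 ≈ 19.881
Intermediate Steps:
J = 8
H(J, 43)*(5/11) = √(8² + 43²)*(5/11) = √(64 + 1849)*(5*(1/11)) = √1913*(5/11) = 5*√1913/11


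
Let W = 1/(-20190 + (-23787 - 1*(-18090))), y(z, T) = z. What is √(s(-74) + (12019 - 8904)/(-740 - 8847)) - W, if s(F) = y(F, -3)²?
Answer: 1/25887 + √503272412339/9587 ≈ 73.998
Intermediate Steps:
s(F) = F²
W = -1/25887 (W = 1/(-20190 + (-23787 + 18090)) = 1/(-20190 - 5697) = 1/(-25887) = -1/25887 ≈ -3.8629e-5)
√(s(-74) + (12019 - 8904)/(-740 - 8847)) - W = √((-74)² + (12019 - 8904)/(-740 - 8847)) - 1*(-1/25887) = √(5476 + 3115/(-9587)) + 1/25887 = √(5476 + 3115*(-1/9587)) + 1/25887 = √(5476 - 3115/9587) + 1/25887 = √(52495297/9587) + 1/25887 = √503272412339/9587 + 1/25887 = 1/25887 + √503272412339/9587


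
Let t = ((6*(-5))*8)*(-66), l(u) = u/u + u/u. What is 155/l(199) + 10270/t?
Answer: 123787/1584 ≈ 78.148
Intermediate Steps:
l(u) = 2 (l(u) = 1 + 1 = 2)
t = 15840 (t = -30*8*(-66) = -240*(-66) = 15840)
155/l(199) + 10270/t = 155/2 + 10270/15840 = 155*(½) + 10270*(1/15840) = 155/2 + 1027/1584 = 123787/1584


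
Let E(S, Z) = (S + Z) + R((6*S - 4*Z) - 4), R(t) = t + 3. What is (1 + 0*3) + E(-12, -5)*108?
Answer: -7559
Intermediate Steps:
R(t) = 3 + t
E(S, Z) = -1 - 3*Z + 7*S (E(S, Z) = (S + Z) + (3 + ((6*S - 4*Z) - 4)) = (S + Z) + (3 + ((-4*Z + 6*S) - 4)) = (S + Z) + (3 + (-4 - 4*Z + 6*S)) = (S + Z) + (-1 - 4*Z + 6*S) = -1 - 3*Z + 7*S)
(1 + 0*3) + E(-12, -5)*108 = (1 + 0*3) + (-1 - 3*(-5) + 7*(-12))*108 = (1 + 0) + (-1 + 15 - 84)*108 = 1 - 70*108 = 1 - 7560 = -7559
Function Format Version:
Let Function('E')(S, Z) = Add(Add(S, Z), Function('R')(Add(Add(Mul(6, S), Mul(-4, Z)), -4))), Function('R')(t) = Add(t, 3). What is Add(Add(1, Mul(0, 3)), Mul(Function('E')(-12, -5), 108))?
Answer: -7559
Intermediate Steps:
Function('R')(t) = Add(3, t)
Function('E')(S, Z) = Add(-1, Mul(-3, Z), Mul(7, S)) (Function('E')(S, Z) = Add(Add(S, Z), Add(3, Add(Add(Mul(6, S), Mul(-4, Z)), -4))) = Add(Add(S, Z), Add(3, Add(Add(Mul(-4, Z), Mul(6, S)), -4))) = Add(Add(S, Z), Add(3, Add(-4, Mul(-4, Z), Mul(6, S)))) = Add(Add(S, Z), Add(-1, Mul(-4, Z), Mul(6, S))) = Add(-1, Mul(-3, Z), Mul(7, S)))
Add(Add(1, Mul(0, 3)), Mul(Function('E')(-12, -5), 108)) = Add(Add(1, Mul(0, 3)), Mul(Add(-1, Mul(-3, -5), Mul(7, -12)), 108)) = Add(Add(1, 0), Mul(Add(-1, 15, -84), 108)) = Add(1, Mul(-70, 108)) = Add(1, -7560) = -7559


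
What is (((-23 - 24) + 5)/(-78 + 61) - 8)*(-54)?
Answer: 5076/17 ≈ 298.59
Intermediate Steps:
(((-23 - 24) + 5)/(-78 + 61) - 8)*(-54) = ((-47 + 5)/(-17) - 8)*(-54) = (-42*(-1/17) - 8)*(-54) = (42/17 - 8)*(-54) = -94/17*(-54) = 5076/17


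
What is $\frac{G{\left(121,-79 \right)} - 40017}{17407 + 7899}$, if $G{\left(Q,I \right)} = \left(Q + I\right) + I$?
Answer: $- \frac{20027}{12653} \approx -1.5828$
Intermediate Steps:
$G{\left(Q,I \right)} = Q + 2 I$ ($G{\left(Q,I \right)} = \left(I + Q\right) + I = Q + 2 I$)
$\frac{G{\left(121,-79 \right)} - 40017}{17407 + 7899} = \frac{\left(121 + 2 \left(-79\right)\right) - 40017}{17407 + 7899} = \frac{\left(121 - 158\right) - 40017}{25306} = \left(-37 - 40017\right) \frac{1}{25306} = \left(-40054\right) \frac{1}{25306} = - \frac{20027}{12653}$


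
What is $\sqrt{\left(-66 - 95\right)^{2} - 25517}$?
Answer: $2 \sqrt{101} \approx 20.1$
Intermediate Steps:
$\sqrt{\left(-66 - 95\right)^{2} - 25517} = \sqrt{\left(-161\right)^{2} - 25517} = \sqrt{25921 - 25517} = \sqrt{404} = 2 \sqrt{101}$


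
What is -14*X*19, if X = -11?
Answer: 2926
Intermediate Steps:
-14*X*19 = -14*(-11)*19 = 154*19 = 2926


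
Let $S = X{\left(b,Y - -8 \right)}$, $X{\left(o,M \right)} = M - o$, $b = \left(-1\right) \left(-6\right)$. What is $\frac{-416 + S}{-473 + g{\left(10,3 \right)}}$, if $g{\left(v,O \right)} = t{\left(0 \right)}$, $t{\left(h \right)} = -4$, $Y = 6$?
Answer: $\frac{136}{159} \approx 0.85535$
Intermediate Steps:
$b = 6$
$g{\left(v,O \right)} = -4$
$S = 8$ ($S = \left(6 - -8\right) - 6 = \left(6 + 8\right) - 6 = 14 - 6 = 8$)
$\frac{-416 + S}{-473 + g{\left(10,3 \right)}} = \frac{-416 + 8}{-473 - 4} = - \frac{408}{-477} = \left(-408\right) \left(- \frac{1}{477}\right) = \frac{136}{159}$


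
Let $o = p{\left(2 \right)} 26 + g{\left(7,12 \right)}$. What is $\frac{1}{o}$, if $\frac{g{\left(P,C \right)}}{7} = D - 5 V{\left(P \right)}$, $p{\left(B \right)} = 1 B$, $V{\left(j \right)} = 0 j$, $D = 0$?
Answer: $\frac{1}{52} \approx 0.019231$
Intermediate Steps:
$V{\left(j \right)} = 0$
$p{\left(B \right)} = B$
$g{\left(P,C \right)} = 0$ ($g{\left(P,C \right)} = 7 \left(0 - 0\right) = 7 \left(0 + 0\right) = 7 \cdot 0 = 0$)
$o = 52$ ($o = 2 \cdot 26 + 0 = 52 + 0 = 52$)
$\frac{1}{o} = \frac{1}{52}$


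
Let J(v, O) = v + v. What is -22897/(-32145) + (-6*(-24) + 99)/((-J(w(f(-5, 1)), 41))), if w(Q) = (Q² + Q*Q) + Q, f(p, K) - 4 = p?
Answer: -7765441/64290 ≈ -120.79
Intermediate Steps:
f(p, K) = 4 + p
w(Q) = Q + 2*Q² (w(Q) = (Q² + Q²) + Q = 2*Q² + Q = Q + 2*Q²)
J(v, O) = 2*v
-22897/(-32145) + (-6*(-24) + 99)/((-J(w(f(-5, 1)), 41))) = -22897/(-32145) + (-6*(-24) + 99)/((-2*(4 - 5)*(1 + 2*(4 - 5)))) = -22897*(-1/32145) + (144 + 99)/((-2*(-(1 + 2*(-1))))) = 22897/32145 + 243/((-2*(-(1 - 2)))) = 22897/32145 + 243/((-2*(-1*(-1)))) = 22897/32145 + 243/((-2)) = 22897/32145 + 243/((-1*2)) = 22897/32145 + 243/(-2) = 22897/32145 + 243*(-½) = 22897/32145 - 243/2 = -7765441/64290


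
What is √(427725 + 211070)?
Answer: √638795 ≈ 799.25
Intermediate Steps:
√(427725 + 211070) = √638795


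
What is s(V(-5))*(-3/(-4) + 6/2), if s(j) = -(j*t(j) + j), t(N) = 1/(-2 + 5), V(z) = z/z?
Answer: -5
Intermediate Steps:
V(z) = 1
t(N) = ⅓ (t(N) = 1/3 = ⅓)
s(j) = -4*j/3 (s(j) = -(j*(⅓) + j) = -(j/3 + j) = -4*j/3)
s(V(-5))*(-3/(-4) + 6/2) = (-4/3*1)*(-3/(-4) + 6/2) = -4*(-3*(-¼) + 6*(½))/3 = -4*(¾ + 3)/3 = -4/3*15/4 = -5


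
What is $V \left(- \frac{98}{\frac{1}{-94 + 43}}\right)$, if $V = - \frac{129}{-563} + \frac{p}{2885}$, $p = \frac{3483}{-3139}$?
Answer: $\frac{135557965116}{118570615} \approx 1143.3$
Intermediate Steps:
$p = - \frac{81}{73}$ ($p = 3483 \left(- \frac{1}{3139}\right) = - \frac{81}{73} \approx -1.1096$)
$V = \frac{27122442}{118570615}$ ($V = - \frac{129}{-563} - \frac{81}{73 \cdot 2885} = \left(-129\right) \left(- \frac{1}{563}\right) - \frac{81}{210605} = \frac{129}{563} - \frac{81}{210605} = \frac{27122442}{118570615} \approx 0.22874$)
$V \left(- \frac{98}{\frac{1}{-94 + 43}}\right) = \frac{27122442 \left(- \frac{98}{\frac{1}{-94 + 43}}\right)}{118570615} = \frac{27122442 \left(- \frac{98}{\frac{1}{-51}}\right)}{118570615} = \frac{27122442 \left(- \frac{98}{- \frac{1}{51}}\right)}{118570615} = \frac{27122442 \left(\left(-98\right) \left(-51\right)\right)}{118570615} = \frac{27122442}{118570615} \cdot 4998 = \frac{135557965116}{118570615}$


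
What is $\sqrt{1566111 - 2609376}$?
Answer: $i \sqrt{1043265} \approx 1021.4 i$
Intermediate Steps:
$\sqrt{1566111 - 2609376} = \sqrt{-1043265} = i \sqrt{1043265}$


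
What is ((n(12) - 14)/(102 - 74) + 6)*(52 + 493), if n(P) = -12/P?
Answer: 83385/28 ≈ 2978.0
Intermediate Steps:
((n(12) - 14)/(102 - 74) + 6)*(52 + 493) = ((-12/12 - 14)/(102 - 74) + 6)*(52 + 493) = ((-12*1/12 - 14)/28 + 6)*545 = ((-1 - 14)*(1/28) + 6)*545 = (-15*1/28 + 6)*545 = (-15/28 + 6)*545 = (153/28)*545 = 83385/28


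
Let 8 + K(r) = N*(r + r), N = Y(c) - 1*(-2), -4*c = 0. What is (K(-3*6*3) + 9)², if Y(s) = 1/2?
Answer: 72361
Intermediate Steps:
c = 0 (c = -¼*0 = 0)
Y(s) = ½ (Y(s) = 1*(½) = ½)
N = 5/2 (N = ½ - 1*(-2) = ½ + 2 = 5/2 ≈ 2.5000)
K(r) = -8 + 5*r (K(r) = -8 + 5*(r + r)/2 = -8 + 5*(2*r)/2 = -8 + 5*r)
(K(-3*6*3) + 9)² = ((-8 + 5*(-3*6*3)) + 9)² = ((-8 + 5*(-18*3)) + 9)² = ((-8 + 5*(-54)) + 9)² = ((-8 - 270) + 9)² = (-278 + 9)² = (-269)² = 72361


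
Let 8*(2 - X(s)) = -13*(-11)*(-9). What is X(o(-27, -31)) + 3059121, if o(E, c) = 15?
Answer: 24474271/8 ≈ 3.0593e+6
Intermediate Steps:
X(s) = 1303/8 (X(s) = 2 - (-13*(-11))*(-9)/8 = 2 - 143*(-9)/8 = 2 - ⅛*(-1287) = 2 + 1287/8 = 1303/8)
X(o(-27, -31)) + 3059121 = 1303/8 + 3059121 = 24474271/8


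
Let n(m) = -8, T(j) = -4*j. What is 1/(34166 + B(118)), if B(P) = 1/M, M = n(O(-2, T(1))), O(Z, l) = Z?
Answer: 8/273327 ≈ 2.9269e-5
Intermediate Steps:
M = -8
B(P) = -⅛ (B(P) = 1/(-8) = -⅛)
1/(34166 + B(118)) = 1/(34166 - ⅛) = 1/(273327/8) = 8/273327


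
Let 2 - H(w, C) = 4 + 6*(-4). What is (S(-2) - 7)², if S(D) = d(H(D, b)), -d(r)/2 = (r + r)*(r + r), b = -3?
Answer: 15046641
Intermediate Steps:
H(w, C) = 22 (H(w, C) = 2 - (4 + 6*(-4)) = 2 - (4 - 24) = 2 - 1*(-20) = 2 + 20 = 22)
d(r) = -8*r² (d(r) = -2*(r + r)*(r + r) = -2*2*r*2*r = -8*r²)
S(D) = -3872 (S(D) = -8*22² = -8*484 = -3872)
(S(-2) - 7)² = (-3872 - 7)² = (-3879)² = 15046641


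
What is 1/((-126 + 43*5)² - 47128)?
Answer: -1/39207 ≈ -2.5506e-5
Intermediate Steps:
1/((-126 + 43*5)² - 47128) = 1/((-126 + 215)² - 47128) = 1/(89² - 47128) = 1/(7921 - 47128) = 1/(-39207) = -1/39207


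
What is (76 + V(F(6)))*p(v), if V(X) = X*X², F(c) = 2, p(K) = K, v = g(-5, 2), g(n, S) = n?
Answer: -420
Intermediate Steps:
v = -5
V(X) = X³
(76 + V(F(6)))*p(v) = (76 + 2³)*(-5) = (76 + 8)*(-5) = 84*(-5) = -420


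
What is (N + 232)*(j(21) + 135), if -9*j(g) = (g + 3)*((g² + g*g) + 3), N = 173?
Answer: -901125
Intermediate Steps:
j(g) = -(3 + g)*(3 + 2*g²)/9 (j(g) = -(g + 3)*((g² + g*g) + 3)/9 = -(3 + g)*((g² + g²) + 3)/9 = -(3 + g)*(2*g² + 3)/9 = -(3 + g)*(3 + 2*g²)/9)
(N + 232)*(j(21) + 135) = (173 + 232)*((-1 - ⅔*21² - 2/9*21³ - ⅓*21) + 135) = 405*((-1 - ⅔*441 - 2/9*9261 - 7) + 135) = 405*((-1 - 294 - 2058 - 7) + 135) = 405*(-2360 + 135) = 405*(-2225) = -901125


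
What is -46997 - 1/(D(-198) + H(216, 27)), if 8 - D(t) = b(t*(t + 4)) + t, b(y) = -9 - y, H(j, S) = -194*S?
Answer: -1569182834/33389 ≈ -46997.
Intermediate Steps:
D(t) = 17 - t + t*(4 + t) (D(t) = 8 - ((-9 - t*(t + 4)) + t) = 8 - ((-9 - t*(4 + t)) + t) = 8 - (-9 + t - t*(4 + t)) = 8 + (9 - t + t*(4 + t)) = 17 - t + t*(4 + t))
-46997 - 1/(D(-198) + H(216, 27)) = -46997 - 1/((17 - 1*(-198) - 198*(4 - 198)) - 194*27) = -46997 - 1/((17 + 198 - 198*(-194)) - 5238) = -46997 - 1/((17 + 198 + 38412) - 5238) = -46997 - 1/(38627 - 5238) = -46997 - 1/33389 = -1569182834/33389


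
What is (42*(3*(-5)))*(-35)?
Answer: 22050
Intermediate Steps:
(42*(3*(-5)))*(-35) = (42*(-15))*(-35) = -630*(-35) = 22050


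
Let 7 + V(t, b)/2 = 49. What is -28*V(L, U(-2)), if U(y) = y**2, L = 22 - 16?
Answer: -2352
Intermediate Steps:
L = 6
V(t, b) = 84 (V(t, b) = -14 + 2*49 = -14 + 98 = 84)
-28*V(L, U(-2)) = -28*84 = -2352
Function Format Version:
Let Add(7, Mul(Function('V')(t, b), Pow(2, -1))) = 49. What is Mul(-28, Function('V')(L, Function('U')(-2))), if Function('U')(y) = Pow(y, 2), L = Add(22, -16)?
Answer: -2352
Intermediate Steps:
L = 6
Function('V')(t, b) = 84 (Function('V')(t, b) = Add(-14, Mul(2, 49)) = Add(-14, 98) = 84)
Mul(-28, Function('V')(L, Function('U')(-2))) = Mul(-28, 84) = -2352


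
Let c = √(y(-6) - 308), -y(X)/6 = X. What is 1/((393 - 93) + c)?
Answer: 75/22568 - I*√17/22568 ≈ 0.0033233 - 0.0001827*I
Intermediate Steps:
y(X) = -6*X
c = 4*I*√17 (c = √(-6*(-6) - 308) = √(36 - 308) = √(-272) = 4*I*√17 ≈ 16.492*I)
1/((393 - 93) + c) = 1/((393 - 93) + 4*I*√17) = 1/(300 + 4*I*√17)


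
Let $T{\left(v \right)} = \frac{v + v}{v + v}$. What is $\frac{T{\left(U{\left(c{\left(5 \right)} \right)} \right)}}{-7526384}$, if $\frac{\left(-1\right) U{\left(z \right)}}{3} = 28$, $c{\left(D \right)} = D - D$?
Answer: $- \frac{1}{7526384} \approx -1.3287 \cdot 10^{-7}$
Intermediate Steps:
$c{\left(D \right)} = 0$
$U{\left(z \right)} = -84$ ($U{\left(z \right)} = \left(-3\right) 28 = -84$)
$T{\left(v \right)} = 1$ ($T{\left(v \right)} = \frac{2 v}{2 v} = 2 v \frac{1}{2 v} = 1$)
$\frac{T{\left(U{\left(c{\left(5 \right)} \right)} \right)}}{-7526384} = 1 \frac{1}{-7526384} = 1 \left(- \frac{1}{7526384}\right) = - \frac{1}{7526384}$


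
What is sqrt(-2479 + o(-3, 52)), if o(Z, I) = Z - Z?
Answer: I*sqrt(2479) ≈ 49.79*I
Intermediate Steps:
o(Z, I) = 0
sqrt(-2479 + o(-3, 52)) = sqrt(-2479 + 0) = sqrt(-2479) = I*sqrt(2479)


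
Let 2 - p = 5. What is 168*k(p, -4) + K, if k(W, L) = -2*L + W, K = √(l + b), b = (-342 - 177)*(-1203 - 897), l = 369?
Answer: 840 + 69*√229 ≈ 1884.2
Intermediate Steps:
p = -3 (p = 2 - 1*5 = 2 - 5 = -3)
b = 1089900 (b = -519*(-2100) = 1089900)
K = 69*√229 (K = √(369 + 1089900) = √1090269 = 69*√229 ≈ 1044.2)
k(W, L) = W - 2*L
168*k(p, -4) + K = 168*(-3 - 2*(-4)) + 69*√229 = 168*(-3 + 8) + 69*√229 = 168*5 + 69*√229 = 840 + 69*√229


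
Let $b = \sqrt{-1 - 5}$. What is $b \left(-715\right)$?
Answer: $- 715 i \sqrt{6} \approx - 1751.4 i$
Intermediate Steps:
$b = i \sqrt{6}$ ($b = \sqrt{-6} = i \sqrt{6} \approx 2.4495 i$)
$b \left(-715\right) = i \sqrt{6} \left(-715\right) = - 715 i \sqrt{6}$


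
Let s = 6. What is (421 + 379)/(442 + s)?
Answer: 25/14 ≈ 1.7857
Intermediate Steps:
(421 + 379)/(442 + s) = (421 + 379)/(442 + 6) = 800/448 = 800*(1/448) = 25/14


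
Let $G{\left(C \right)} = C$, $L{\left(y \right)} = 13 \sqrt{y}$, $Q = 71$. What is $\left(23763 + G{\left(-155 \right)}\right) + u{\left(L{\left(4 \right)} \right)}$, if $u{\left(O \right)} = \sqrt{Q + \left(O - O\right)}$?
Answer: $23608 + \sqrt{71} \approx 23616.0$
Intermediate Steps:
$u{\left(O \right)} = \sqrt{71}$ ($u{\left(O \right)} = \sqrt{71 + \left(O - O\right)} = \sqrt{71 + 0} = \sqrt{71}$)
$\left(23763 + G{\left(-155 \right)}\right) + u{\left(L{\left(4 \right)} \right)} = \left(23763 - 155\right) + \sqrt{71} = 23608 + \sqrt{71}$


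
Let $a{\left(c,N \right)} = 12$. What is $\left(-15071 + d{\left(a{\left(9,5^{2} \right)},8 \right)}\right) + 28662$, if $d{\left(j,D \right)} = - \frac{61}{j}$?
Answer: $\frac{163031}{12} \approx 13586.0$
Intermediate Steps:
$\left(-15071 + d{\left(a{\left(9,5^{2} \right)},8 \right)}\right) + 28662 = \left(-15071 - \frac{61}{12}\right) + 28662 = - \frac{180913}{12} + 28662 = \frac{163031}{12}$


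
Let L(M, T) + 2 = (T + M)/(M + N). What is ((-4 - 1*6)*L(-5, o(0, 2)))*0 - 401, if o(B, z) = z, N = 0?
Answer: -401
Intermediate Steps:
L(M, T) = -2 + (M + T)/M (L(M, T) = -2 + (T + M)/(M + 0) = -2 + (M + T)/M)
((-4 - 1*6)*L(-5, o(0, 2)))*0 - 401 = ((-4 - 1*6)*((2 - 1*(-5))/(-5)))*0 - 401 = ((-4 - 6)*(-(2 + 5)/5))*0 - 401 = -(-2)*7*0 - 401 = -10*(-7/5)*0 - 401 = 14*0 - 401 = 0 - 401 = -401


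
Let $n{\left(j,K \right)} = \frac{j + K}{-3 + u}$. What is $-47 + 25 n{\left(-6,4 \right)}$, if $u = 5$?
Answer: $-72$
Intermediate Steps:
$n{\left(j,K \right)} = \frac{K}{2} + \frac{j}{2}$ ($n{\left(j,K \right)} = \frac{j + K}{-3 + 5} = \frac{K + j}{2} = \left(K + j\right) \frac{1}{2} = \frac{K}{2} + \frac{j}{2}$)
$-47 + 25 n{\left(-6,4 \right)} = -47 + 25 \left(\frac{1}{2} \cdot 4 + \frac{1}{2} \left(-6\right)\right) = -47 + 25 \left(2 - 3\right) = -47 + 25 \left(-1\right) = -47 - 25 = -72$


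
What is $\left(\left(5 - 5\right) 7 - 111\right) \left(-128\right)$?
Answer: $14208$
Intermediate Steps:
$\left(\left(5 - 5\right) 7 - 111\right) \left(-128\right) = \left(0 \cdot 7 - 111\right) \left(-128\right) = \left(0 - 111\right) \left(-128\right) = \left(-111\right) \left(-128\right) = 14208$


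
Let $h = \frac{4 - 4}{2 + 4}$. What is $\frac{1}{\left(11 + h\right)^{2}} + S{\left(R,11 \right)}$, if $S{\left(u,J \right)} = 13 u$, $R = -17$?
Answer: $- \frac{26740}{121} \approx -220.99$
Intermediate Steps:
$h = 0$ ($h = \frac{0}{6} = 0 \cdot \frac{1}{6} = 0$)
$\frac{1}{\left(11 + h\right)^{2}} + S{\left(R,11 \right)} = \frac{1}{\left(11 + 0\right)^{2}} + 13 \left(-17\right) = \frac{1}{11^{2}} - 221 = \frac{1}{121} - 221 = - \frac{26740}{121}$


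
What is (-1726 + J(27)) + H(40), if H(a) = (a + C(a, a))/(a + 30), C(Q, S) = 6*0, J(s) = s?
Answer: -11889/7 ≈ -1698.4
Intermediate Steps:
C(Q, S) = 0
H(a) = a/(30 + a) (H(a) = (a + 0)/(a + 30) = a/(30 + a))
(-1726 + J(27)) + H(40) = (-1726 + 27) + 40/(30 + 40) = -1699 + 40/70 = -1699 + 40*(1/70) = -1699 + 4/7 = -11889/7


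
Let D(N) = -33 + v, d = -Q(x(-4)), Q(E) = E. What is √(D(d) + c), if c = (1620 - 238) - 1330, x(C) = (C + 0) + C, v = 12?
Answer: √31 ≈ 5.5678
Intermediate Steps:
x(C) = 2*C (x(C) = C + C = 2*C)
d = 8 (d = -2*(-4) = -1*(-8) = 8)
D(N) = -21 (D(N) = -33 + 12 = -21)
c = 52 (c = 1382 - 1330 = 52)
√(D(d) + c) = √(-21 + 52) = √31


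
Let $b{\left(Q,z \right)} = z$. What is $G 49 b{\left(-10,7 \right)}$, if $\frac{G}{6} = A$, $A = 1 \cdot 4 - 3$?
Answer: $2058$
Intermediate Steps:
$A = 1$ ($A = 4 - 3 = 1$)
$G = 6$ ($G = 6 \cdot 1 = 6$)
$G 49 b{\left(-10,7 \right)} = 6 \cdot 49 \cdot 7 = 294 \cdot 7 = 2058$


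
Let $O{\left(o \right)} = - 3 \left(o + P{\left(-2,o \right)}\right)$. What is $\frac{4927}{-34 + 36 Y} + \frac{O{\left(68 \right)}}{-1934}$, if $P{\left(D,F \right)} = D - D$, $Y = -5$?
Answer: $- \frac{4742581}{206938} \approx -22.918$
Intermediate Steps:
$P{\left(D,F \right)} = 0$
$O{\left(o \right)} = - 3 o$ ($O{\left(o \right)} = - 3 \left(o + 0\right) = - 3 o$)
$\frac{4927}{-34 + 36 Y} + \frac{O{\left(68 \right)}}{-1934} = \frac{4927}{-34 + 36 \left(-5\right)} + \frac{\left(-3\right) 68}{-1934} = \frac{4927}{-34 - 180} - - \frac{102}{967} = \frac{4927}{-214} + \frac{102}{967} = 4927 \left(- \frac{1}{214}\right) + \frac{102}{967} = - \frac{4927}{214} + \frac{102}{967} = - \frac{4742581}{206938}$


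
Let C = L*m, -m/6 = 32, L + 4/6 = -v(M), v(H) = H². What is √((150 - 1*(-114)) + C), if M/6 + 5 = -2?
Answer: 14*√1730 ≈ 582.31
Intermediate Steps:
M = -42 (M = -30 + 6*(-2) = -30 - 12 = -42)
L = -5294/3 (L = -⅔ - 1*(-42)² = -⅔ - 1*1764 = -⅔ - 1764 = -5294/3 ≈ -1764.7)
m = -192 (m = -6*32 = -192)
C = 338816 (C = -5294/3*(-192) = 338816)
√((150 - 1*(-114)) + C) = √((150 - 1*(-114)) + 338816) = √((150 + 114) + 338816) = √(264 + 338816) = √339080 = 14*√1730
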